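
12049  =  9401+2648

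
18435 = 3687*5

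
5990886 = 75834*79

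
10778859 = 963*11193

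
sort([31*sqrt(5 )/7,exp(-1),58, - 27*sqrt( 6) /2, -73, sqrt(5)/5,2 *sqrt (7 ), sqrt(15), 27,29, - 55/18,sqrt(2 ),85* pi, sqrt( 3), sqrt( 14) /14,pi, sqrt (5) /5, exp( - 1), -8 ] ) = [ - 73,-27*sqrt(6) /2, - 8, - 55/18,sqrt(14 )/14,  exp( - 1), exp(-1),sqrt(5 )/5, sqrt(5)/5,sqrt (2),sqrt(3),pi,sqrt( 15),2  *  sqrt(7), 31*sqrt(5) /7, 27,29,  58,85 * pi] 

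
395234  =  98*4033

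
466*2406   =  1121196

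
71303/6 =71303/6 = 11883.83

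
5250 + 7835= 13085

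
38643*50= 1932150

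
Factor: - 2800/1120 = -5/2 = - 2^( - 1)*5^1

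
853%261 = 70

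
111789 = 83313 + 28476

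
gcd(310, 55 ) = 5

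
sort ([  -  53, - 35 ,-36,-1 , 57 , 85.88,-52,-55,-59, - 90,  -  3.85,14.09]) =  [ - 90, -59 , - 55, - 53,-52, - 36, - 35, - 3.85,-1 , 14.09 , 57,85.88]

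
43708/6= 7284  +  2/3 = 7284.67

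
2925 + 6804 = 9729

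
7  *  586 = 4102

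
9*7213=64917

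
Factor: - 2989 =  - 7^2 * 61^1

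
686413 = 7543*91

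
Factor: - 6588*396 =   -  2^4*3^5 *11^1*61^1 =-2608848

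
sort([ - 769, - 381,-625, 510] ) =[ - 769, - 625 , - 381,510]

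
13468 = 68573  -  55105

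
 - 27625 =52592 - 80217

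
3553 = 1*3553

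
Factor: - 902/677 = - 2^1*11^1*41^1*677^( - 1) 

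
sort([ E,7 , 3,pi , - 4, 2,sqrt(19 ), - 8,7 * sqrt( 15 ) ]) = [ - 8, - 4,2,E,  3,  pi,sqrt (19),7,  7*sqrt( 15)]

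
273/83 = 273/83= 3.29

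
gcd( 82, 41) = 41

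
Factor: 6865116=2^2*3^1*572093^1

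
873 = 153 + 720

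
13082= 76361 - 63279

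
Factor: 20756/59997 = 2^2*3^( - 1 )  *7^ ( - 1)*2857^( - 1)*5189^1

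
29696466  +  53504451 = 83200917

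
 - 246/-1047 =82/349=0.23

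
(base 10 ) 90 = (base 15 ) 60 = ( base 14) 66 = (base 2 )1011010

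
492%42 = 30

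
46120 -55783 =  - 9663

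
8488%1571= 633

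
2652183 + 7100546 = 9752729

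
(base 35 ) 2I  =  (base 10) 88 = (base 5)323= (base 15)5D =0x58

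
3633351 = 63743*57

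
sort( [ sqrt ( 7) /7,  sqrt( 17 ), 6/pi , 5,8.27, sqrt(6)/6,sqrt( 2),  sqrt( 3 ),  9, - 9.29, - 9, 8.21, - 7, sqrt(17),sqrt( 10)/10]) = [ - 9.29, - 9,  -  7,sqrt( 10 )/10, sqrt(7 )/7,sqrt( 6) /6  ,  sqrt ( 2 ), sqrt( 3), 6/pi, sqrt( 17 ), sqrt( 17 ),5,8.21, 8.27 , 9 ]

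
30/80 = 3/8 = 0.38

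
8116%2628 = 232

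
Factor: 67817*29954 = 2^1*17^1*73^1*881^1*929^1 = 2031390418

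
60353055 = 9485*6363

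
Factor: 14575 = 5^2 * 11^1*53^1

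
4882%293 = 194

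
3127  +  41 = 3168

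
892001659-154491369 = 737510290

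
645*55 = 35475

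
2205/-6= -368 + 1/2= - 367.50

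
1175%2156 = 1175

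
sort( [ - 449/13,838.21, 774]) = [-449/13,774, 838.21]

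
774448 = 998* 776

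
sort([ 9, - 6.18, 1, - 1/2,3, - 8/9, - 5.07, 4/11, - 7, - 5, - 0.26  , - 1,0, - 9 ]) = [ -9, - 7, - 6.18, - 5.07, - 5, - 1,-8/9, - 1/2, - 0.26, 0, 4/11,1,3, 9]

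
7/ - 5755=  - 1 + 5748/5755 =- 0.00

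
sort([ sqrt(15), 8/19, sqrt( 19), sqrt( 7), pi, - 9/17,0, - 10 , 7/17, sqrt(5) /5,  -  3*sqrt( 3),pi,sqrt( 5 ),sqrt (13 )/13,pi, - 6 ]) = [ -10, - 6, - 3 * sqrt(3 ), - 9/17,0, sqrt ( 13) /13, 7/17, 8/19, sqrt( 5)/5 , sqrt( 5), sqrt( 7), pi , pi, pi, sqrt(15),sqrt( 19)]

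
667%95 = 2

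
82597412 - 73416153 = 9181259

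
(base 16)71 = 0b1110001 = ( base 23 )4l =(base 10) 113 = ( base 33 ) 3e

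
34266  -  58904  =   - 24638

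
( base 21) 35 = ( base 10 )68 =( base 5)233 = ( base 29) 2a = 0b1000100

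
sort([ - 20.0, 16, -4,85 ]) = [  -  20.0,-4, 16,  85 ] 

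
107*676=72332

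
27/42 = 9/14 = 0.64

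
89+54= 143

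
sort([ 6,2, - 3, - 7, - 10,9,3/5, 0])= [-10, - 7,  -  3,0,3/5,2, 6,9 ]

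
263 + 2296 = 2559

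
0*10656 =0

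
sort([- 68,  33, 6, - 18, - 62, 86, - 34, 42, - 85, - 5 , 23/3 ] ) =[ - 85,-68, - 62, - 34, - 18, - 5,6, 23/3, 33,42,  86]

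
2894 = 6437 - 3543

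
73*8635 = 630355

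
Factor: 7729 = 59^1 * 131^1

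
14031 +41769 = 55800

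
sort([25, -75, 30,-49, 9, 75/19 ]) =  [ - 75, - 49, 75/19,  9, 25, 30 ]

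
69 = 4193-4124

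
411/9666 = 137/3222 = 0.04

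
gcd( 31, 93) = 31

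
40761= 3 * 13587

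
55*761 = 41855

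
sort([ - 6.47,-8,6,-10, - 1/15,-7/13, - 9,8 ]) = [ - 10, - 9, - 8, - 6.47, - 7/13, - 1/15,6, 8]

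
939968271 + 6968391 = 946936662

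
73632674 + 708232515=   781865189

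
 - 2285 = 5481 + - 7766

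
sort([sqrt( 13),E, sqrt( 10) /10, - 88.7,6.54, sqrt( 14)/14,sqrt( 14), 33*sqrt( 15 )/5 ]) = [ - 88.7,sqrt( 14 )/14, sqrt( 10) /10, E,sqrt(13),sqrt( 14),6.54,33*sqrt( 15)/5]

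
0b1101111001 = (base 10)889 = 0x379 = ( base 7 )2410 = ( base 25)1ae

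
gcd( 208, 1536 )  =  16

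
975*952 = 928200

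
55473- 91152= - 35679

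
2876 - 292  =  2584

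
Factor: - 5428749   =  -3^1*1809583^1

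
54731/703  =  54731/703 = 77.85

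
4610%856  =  330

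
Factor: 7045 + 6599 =2^2*3^2*379^1 = 13644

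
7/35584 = 7/35584= 0.00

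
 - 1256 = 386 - 1642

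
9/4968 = 1/552 = 0.00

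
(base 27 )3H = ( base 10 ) 98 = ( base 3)10122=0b1100010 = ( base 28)3e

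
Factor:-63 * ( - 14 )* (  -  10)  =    -  8820 = - 2^2* 3^2  *  5^1 * 7^2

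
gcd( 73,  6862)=73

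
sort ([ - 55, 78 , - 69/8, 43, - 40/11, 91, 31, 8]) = [  -  55, - 69/8,  -  40/11, 8,31,43,78, 91] 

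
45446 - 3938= 41508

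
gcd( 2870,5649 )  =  7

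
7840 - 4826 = 3014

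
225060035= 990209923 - 765149888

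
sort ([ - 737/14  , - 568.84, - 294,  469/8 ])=[ - 568.84, - 294, - 737/14, 469/8 ] 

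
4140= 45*92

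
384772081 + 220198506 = 604970587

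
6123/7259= 6123/7259 =0.84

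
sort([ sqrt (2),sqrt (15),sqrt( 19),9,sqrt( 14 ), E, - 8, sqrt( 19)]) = [ - 8, sqrt( 2),E,sqrt( 14 ) , sqrt(15),sqrt( 19),sqrt( 19 ),9] 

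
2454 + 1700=4154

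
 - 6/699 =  - 1 + 231/233 = - 0.01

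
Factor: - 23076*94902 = -2^3*3^3*641^1*15817^1 = - 2189958552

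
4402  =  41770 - 37368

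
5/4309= 5/4309 = 0.00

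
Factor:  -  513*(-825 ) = 3^4*5^2*11^1*19^1=423225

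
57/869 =57/869  =  0.07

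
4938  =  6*823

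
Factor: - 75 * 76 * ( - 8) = 2^5*3^1 * 5^2*19^1 = 45600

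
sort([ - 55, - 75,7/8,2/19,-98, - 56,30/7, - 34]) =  [ - 98, - 75, - 56 , - 55, - 34, 2/19,7/8,30/7]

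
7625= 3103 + 4522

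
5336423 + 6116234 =11452657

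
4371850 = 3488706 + 883144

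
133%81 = 52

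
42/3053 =42/3053 = 0.01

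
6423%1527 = 315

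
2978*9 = 26802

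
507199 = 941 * 539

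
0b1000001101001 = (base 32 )439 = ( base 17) e92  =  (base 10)4201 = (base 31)4BG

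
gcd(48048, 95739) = 21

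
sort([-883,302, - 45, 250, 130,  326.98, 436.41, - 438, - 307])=[-883, - 438, - 307,  -  45, 130, 250, 302, 326.98,436.41 ]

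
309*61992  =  19155528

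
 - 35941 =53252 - 89193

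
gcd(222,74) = 74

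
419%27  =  14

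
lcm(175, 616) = 15400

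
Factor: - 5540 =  - 2^2*5^1 *277^1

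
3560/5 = 712  =  712.00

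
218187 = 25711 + 192476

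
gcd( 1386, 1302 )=42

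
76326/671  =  76326/671 = 113.75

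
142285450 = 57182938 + 85102512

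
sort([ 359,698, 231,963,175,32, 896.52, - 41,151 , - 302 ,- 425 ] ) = [ - 425, - 302,-41,32, 151,175,231, 359,698,896.52,963 ] 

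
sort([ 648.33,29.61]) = [ 29.61, 648.33 ] 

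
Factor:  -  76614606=-2^1*3^3 * 47^1*30187^1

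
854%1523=854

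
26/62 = 13/31 = 0.42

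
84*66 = 5544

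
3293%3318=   3293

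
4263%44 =39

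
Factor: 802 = 2^1 * 401^1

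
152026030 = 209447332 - 57421302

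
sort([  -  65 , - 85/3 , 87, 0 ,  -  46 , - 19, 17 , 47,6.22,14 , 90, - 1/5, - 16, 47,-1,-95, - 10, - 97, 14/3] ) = [ - 97, - 95, - 65, - 46, - 85/3, - 19,-16, -10, - 1 , - 1/5, 0 , 14/3, 6.22, 14,17 , 47,47, 87, 90]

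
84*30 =2520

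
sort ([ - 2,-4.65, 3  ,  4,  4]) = [ - 4.65, - 2,3, 4, 4] 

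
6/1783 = 6/1783 =0.00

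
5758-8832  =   - 3074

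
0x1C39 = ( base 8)16071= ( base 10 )7225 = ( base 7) 30031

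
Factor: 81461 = 29^1*53^2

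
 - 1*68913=  -  68913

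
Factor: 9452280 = 2^3 * 3^1 * 5^1*227^1* 347^1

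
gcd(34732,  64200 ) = 4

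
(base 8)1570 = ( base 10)888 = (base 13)534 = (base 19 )28e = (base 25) 1AD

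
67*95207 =6378869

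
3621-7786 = -4165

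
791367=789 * 1003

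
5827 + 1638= 7465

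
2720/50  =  54 + 2/5 = 54.40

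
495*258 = 127710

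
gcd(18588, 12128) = 4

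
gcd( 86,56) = 2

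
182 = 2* 91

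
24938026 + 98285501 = 123223527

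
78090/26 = 39045/13 = 3003.46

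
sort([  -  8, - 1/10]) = [-8, - 1/10]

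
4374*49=214326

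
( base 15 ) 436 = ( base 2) 1110110111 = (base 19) 2C1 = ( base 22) 1l5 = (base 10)951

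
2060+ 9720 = 11780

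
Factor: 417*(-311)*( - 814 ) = 105565218 = 2^1 *3^1*11^1*37^1*139^1*311^1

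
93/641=93/641  =  0.15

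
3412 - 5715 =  - 2303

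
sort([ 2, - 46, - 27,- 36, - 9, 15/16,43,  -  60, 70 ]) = [ - 60, - 46,-36 ,  -  27, - 9, 15/16, 2, 43, 70] 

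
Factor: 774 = 2^1 * 3^2*43^1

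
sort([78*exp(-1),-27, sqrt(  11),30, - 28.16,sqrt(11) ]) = [-28.16, - 27,sqrt(11 ), sqrt( 11 ),  78*exp(- 1),30 ] 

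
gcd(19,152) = 19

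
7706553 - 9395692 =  - 1689139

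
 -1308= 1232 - 2540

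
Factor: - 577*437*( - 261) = 3^2*19^1*23^1*29^1 * 577^1 = 65810889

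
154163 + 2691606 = 2845769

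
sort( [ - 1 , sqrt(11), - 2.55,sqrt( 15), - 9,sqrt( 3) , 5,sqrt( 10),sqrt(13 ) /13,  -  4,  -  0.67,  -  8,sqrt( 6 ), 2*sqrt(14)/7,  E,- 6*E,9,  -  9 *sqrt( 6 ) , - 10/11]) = [  -  9*sqrt( 6), - 6*E,-9,-8,  -  4, - 2.55,  -  1, - 10/11, - 0.67, sqrt(13 )/13,2*sqrt( 14 )/7,  sqrt (3),sqrt( 6 ),E, sqrt(10),  sqrt (11),sqrt( 15),  5, 9]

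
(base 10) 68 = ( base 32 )24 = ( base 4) 1010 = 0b1000100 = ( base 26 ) 2G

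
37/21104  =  37/21104=0.00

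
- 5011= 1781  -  6792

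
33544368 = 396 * 84708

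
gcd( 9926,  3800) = 2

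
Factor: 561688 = 2^3*61^1*1151^1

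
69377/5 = 13875 + 2/5 = 13875.40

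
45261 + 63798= 109059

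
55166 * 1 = 55166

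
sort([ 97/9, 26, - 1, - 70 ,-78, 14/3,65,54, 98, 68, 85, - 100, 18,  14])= [ - 100 ,-78,-70,  -  1,14/3, 97/9,14,18, 26, 54, 65, 68, 85, 98 ] 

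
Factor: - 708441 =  - 3^1*17^1*29^1*479^1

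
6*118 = 708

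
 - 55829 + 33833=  - 21996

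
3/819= 1/273 = 0.00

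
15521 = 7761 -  - 7760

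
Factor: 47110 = 2^1 * 5^1*7^1*673^1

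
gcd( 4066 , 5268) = 2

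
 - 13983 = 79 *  ( - 177 ) 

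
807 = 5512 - 4705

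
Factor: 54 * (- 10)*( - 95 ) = 51300 = 2^2*  3^3 * 5^2*19^1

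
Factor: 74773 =23^1*3251^1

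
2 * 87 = 174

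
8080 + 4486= 12566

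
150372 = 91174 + 59198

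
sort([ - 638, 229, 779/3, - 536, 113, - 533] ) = [ - 638, - 536, - 533, 113, 229, 779/3 ]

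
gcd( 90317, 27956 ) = 1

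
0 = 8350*0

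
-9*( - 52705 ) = 474345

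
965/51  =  18  +  47/51 = 18.92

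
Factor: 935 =5^1*11^1 * 17^1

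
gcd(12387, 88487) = 1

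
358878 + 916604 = 1275482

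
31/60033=31/60033  =  0.00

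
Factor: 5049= 3^3*11^1*17^1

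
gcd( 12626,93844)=2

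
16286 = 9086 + 7200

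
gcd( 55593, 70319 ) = 1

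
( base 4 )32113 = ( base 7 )2452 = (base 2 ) 1110010111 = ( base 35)Q9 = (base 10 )919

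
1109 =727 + 382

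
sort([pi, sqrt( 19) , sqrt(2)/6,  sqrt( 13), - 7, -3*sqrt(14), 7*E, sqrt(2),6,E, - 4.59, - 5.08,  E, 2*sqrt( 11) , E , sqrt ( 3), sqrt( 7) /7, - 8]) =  [ - 3*sqrt(14),  -  8, - 7,-5.08,  -  4.59, sqrt( 2) /6, sqrt(7)/7,sqrt( 2),sqrt( 3 ) , E,E, E,pi , sqrt(13 ),sqrt( 19 ),6, 2 * sqrt( 11), 7*E]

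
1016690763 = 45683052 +971007711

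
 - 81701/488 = -168 + 283/488 = -167.42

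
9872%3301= 3270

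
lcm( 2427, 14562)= 14562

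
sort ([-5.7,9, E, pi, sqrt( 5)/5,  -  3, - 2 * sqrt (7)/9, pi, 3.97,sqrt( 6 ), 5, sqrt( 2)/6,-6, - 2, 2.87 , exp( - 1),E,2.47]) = [ - 6,-5.7,  -  3, - 2 , - 2 * sqrt (7)/9 , sqrt( 2) /6, exp( - 1),sqrt( 5 ) /5, sqrt( 6), 2.47 , E, E, 2.87, pi, pi, 3.97, 5, 9]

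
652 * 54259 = 35376868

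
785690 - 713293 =72397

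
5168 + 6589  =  11757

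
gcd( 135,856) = 1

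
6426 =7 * 918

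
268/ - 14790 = -1 + 7261/7395 = - 0.02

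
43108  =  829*52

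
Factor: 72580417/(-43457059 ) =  - 7^2*13^1*29^1*1783^( - 1)*3929^1*24373^ ( - 1 ) 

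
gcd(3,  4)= 1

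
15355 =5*3071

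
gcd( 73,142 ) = 1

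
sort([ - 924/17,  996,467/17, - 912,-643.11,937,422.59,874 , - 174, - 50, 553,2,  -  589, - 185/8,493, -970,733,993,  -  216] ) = [ - 970, - 912,- 643.11, - 589,-216, - 174 ,  -  924/17, - 50,  -  185/8,2, 467/17,422.59,493, 553,733,874, 937,993,996]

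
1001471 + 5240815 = 6242286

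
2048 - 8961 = -6913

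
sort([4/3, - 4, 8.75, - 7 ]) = [ - 7, - 4, 4/3,8.75]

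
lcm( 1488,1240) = 7440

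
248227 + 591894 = 840121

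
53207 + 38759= 91966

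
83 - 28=55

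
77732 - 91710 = -13978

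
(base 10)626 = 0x272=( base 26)o2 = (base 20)1B6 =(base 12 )442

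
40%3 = 1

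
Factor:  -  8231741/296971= - 7^1*296971^(-1)* 1175963^1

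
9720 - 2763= 6957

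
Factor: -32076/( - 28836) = 99/89 = 3^2*11^1*89^ ( - 1)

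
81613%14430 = 9463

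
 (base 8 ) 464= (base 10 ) 308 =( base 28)b0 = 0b100110100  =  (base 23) d9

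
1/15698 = 1/15698 = 0.00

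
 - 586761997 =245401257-832163254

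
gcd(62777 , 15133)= 1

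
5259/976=5259/976=5.39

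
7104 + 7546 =14650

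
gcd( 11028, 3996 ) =12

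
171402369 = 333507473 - 162105104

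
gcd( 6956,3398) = 2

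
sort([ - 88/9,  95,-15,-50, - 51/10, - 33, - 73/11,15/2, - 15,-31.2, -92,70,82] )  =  [ - 92,-50,-33, - 31.2, -15,-15,-88/9, - 73/11,  -  51/10,15/2,70,82, 95]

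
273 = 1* 273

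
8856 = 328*27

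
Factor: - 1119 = - 3^1*373^1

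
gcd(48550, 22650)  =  50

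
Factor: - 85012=- 2^2*53^1*401^1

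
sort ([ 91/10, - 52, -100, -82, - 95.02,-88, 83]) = [ - 100, - 95.02, - 88, - 82, - 52, 91/10, 83] 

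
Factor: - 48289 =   -  43^1 *1123^1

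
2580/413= 2580/413 = 6.25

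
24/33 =8/11 = 0.73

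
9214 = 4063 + 5151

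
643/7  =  643/7 = 91.86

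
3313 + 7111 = 10424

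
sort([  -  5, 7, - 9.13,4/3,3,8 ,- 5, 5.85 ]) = [-9.13, - 5, - 5,4/3,3,5.85, 7,8 ]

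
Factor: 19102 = 2^1*9551^1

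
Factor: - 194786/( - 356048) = 337/616 = 2^ ( - 3 )*7^( - 1)*11^(  -  1 ) * 337^1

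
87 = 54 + 33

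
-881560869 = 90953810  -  972514679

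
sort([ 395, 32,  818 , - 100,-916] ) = [ - 916, - 100 , 32  ,  395, 818]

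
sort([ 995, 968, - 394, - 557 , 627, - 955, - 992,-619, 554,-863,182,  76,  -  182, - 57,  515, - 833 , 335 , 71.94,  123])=[ - 992, - 955 , - 863, - 833, - 619 , - 557, - 394,  -  182, - 57,71.94,76,123 , 182, 335, 515,554,627,  968,995 ]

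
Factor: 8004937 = 127^1* 63031^1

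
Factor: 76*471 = 2^2*3^1*19^1*157^1 =35796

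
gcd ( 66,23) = 1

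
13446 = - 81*( - 166)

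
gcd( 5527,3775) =1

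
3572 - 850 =2722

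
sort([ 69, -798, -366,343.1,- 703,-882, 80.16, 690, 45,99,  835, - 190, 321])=[  -  882, - 798,-703, - 366, - 190,45,69,  80.16, 99,321 , 343.1,  690,  835 ]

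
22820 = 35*652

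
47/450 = 47/450 = 0.10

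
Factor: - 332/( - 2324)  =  7^ (  -  1)=   1/7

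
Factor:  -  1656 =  - 2^3*3^2*23^1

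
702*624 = 438048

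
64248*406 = 26084688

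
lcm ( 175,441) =11025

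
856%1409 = 856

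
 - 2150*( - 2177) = 4680550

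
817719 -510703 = 307016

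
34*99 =3366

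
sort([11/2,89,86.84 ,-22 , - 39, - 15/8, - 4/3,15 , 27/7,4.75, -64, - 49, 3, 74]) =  [ - 64 , - 49, - 39, - 22, - 15/8, - 4/3,  3,27/7,4.75,11/2,15, 74, 86.84, 89] 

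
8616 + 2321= 10937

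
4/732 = 1/183 = 0.01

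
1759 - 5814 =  - 4055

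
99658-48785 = 50873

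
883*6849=6047667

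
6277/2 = 6277/2 = 3138.50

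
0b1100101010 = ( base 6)3430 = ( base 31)Q4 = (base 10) 810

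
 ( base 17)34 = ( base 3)2001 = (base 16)37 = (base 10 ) 55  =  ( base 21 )2D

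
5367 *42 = 225414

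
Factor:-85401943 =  - 11^1 * 107^1*72559^1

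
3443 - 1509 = 1934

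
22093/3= 7364+1/3 = 7364.33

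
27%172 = 27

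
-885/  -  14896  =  885/14896 = 0.06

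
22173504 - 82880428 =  - 60706924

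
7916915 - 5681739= 2235176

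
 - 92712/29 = -92712/29=- 3196.97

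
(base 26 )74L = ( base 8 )11371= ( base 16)12f9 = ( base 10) 4857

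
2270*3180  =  7218600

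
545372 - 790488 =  - 245116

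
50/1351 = 50/1351 = 0.04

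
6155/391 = 6155/391  =  15.74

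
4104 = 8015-3911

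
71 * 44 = 3124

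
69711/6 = 23237/2=11618.50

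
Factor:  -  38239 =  - 38239^1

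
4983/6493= 33/43 = 0.77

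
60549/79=60549/79 = 766.44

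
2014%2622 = 2014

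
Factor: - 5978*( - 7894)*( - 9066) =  - 2^3*3^1 * 7^2*61^1*1511^1*3947^1 = - 427827549912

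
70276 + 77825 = 148101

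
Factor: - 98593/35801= - 11^1*8963^1*35801^( - 1)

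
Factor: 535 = 5^1*107^1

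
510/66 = 7 + 8/11=7.73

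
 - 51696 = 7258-58954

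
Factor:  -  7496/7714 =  - 2^2  *  7^( - 1 ) * 19^( - 1)*29^( - 1)*937^1=- 3748/3857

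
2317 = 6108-3791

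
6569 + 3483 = 10052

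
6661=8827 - 2166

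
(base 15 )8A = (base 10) 130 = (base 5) 1010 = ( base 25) 55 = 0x82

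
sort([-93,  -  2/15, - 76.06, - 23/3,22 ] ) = [ -93, - 76.06, - 23/3,-2/15, 22 ]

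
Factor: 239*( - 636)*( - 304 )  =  2^6*3^1*19^1*53^1 * 239^1 = 46209216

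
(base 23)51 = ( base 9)138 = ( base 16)74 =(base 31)3n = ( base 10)116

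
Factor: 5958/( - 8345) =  - 2^1*3^2*5^( - 1)*331^1*1669^ ( - 1) 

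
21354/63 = 7118/21 = 338.95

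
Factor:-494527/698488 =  - 2^( - 3) * 7^( - 1 )*11^2  *  61^1 *67^1*12473^(  -  1)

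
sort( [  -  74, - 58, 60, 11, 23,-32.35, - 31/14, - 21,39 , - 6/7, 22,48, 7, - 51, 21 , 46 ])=[  -  74,  -  58, - 51, - 32.35 ,  -  21,  -  31/14, - 6/7, 7,11,21 , 22, 23, 39 , 46,48,60 ]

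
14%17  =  14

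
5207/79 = 65 + 72/79 = 65.91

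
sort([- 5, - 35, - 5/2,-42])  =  [ - 42, -35, - 5, - 5/2]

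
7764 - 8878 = -1114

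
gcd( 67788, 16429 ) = 7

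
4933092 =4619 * 1068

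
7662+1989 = 9651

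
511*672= 343392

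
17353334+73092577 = 90445911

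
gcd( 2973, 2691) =3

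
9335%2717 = 1184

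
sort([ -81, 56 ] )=[ - 81,56 ]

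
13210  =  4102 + 9108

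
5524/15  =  368 + 4/15= 368.27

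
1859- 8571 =-6712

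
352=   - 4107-  -  4459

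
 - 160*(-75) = 12000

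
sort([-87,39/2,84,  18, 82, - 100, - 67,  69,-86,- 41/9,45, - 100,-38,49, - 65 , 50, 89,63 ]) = [ - 100,- 100, - 87,  -  86, -67 , - 65, - 38,  -  41/9,  18, 39/2, 45, 49, 50, 63, 69,  82, 84,89] 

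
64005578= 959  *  66742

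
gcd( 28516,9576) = 4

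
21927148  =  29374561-7447413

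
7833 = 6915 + 918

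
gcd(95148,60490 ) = 2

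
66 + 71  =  137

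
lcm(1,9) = 9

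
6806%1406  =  1182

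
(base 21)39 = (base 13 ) 57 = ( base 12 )60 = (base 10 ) 72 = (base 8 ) 110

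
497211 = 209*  2379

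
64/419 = 64/419  =  0.15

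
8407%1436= 1227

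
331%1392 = 331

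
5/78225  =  1/15645 = 0.00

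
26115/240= 1741/16 = 108.81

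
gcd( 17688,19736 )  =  8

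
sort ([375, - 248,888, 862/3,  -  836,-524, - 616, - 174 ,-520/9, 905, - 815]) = [-836, - 815,- 616, - 524, - 248, - 174, - 520/9, 862/3, 375, 888,905]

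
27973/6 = 27973/6 = 4662.17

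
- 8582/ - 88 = 4291/44 = 97.52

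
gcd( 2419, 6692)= 1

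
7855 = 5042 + 2813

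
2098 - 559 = 1539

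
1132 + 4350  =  5482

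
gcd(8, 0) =8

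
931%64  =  35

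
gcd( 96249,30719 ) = 1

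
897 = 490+407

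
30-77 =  - 47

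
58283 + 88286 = 146569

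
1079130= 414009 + 665121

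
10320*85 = 877200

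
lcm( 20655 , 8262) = 41310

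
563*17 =9571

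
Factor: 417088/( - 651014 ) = -2^5  *13^ ( - 1 )*19^1*73^(  -  1) = - 608/949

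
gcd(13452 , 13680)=228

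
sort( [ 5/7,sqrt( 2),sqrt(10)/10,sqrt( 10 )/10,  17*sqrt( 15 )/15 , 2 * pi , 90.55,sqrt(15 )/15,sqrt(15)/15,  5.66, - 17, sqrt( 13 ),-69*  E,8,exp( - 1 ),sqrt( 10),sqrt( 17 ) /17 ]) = [ - 69 * E, - 17,sqrt( 17)/17, sqrt( 15) /15,sqrt( 15)/15,sqrt( 10 ) /10, sqrt(10)/10,exp ( - 1),5/7,  sqrt( 2), sqrt(10), sqrt(13 ),  17*sqrt(15 ) /15,  5.66, 2 * pi,8,  90.55 ]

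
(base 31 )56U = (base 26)7b3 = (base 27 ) 6NQ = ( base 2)1001110011101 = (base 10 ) 5021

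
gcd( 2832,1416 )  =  1416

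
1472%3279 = 1472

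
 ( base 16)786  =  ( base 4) 132012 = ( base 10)1926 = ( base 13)b52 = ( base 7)5421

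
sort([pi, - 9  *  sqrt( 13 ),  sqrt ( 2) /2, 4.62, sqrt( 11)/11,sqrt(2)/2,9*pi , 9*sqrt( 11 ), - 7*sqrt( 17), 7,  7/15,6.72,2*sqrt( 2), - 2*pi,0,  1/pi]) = [ - 9*sqrt( 13), - 7*sqrt( 17 ) , - 2 * pi , 0,sqrt( 11) /11 , 1/pi, 7/15,sqrt( 2 )/2,sqrt( 2 ) /2 , 2*sqrt( 2 ),pi,4.62, 6.72,  7, 9 * pi,9*sqrt( 11 )]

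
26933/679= 26933/679 = 39.67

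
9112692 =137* 66516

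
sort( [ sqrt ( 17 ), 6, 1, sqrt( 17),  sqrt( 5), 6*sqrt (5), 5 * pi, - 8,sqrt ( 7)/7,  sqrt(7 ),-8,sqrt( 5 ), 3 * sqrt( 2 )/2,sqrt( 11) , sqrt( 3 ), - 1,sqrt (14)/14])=[ - 8, -8, - 1, sqrt( 14)/14,sqrt(7)/7, 1,  sqrt (3), 3 * sqrt ( 2 )/2,sqrt( 5),sqrt (5 ), sqrt( 7), sqrt( 11 ),  sqrt( 17) , sqrt( 17), 6, 6*sqrt (5 ),5*pi ] 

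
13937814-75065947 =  - 61128133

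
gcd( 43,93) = 1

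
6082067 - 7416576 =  - 1334509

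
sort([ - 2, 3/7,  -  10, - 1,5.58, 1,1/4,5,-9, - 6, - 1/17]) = [ - 10, -9,  -  6, - 2, - 1, - 1/17,1/4,3/7,1,5, 5.58]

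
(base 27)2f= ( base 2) 1000101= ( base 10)69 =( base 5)234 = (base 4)1011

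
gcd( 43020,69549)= 717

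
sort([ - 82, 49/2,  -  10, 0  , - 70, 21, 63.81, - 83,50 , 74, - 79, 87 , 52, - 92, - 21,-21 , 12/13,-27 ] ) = [ - 92,  -  83,-82, - 79, - 70, - 27, - 21, - 21, - 10, 0, 12/13, 21, 49/2,  50, 52, 63.81, 74,87 ] 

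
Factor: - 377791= -17^1*71^1 * 313^1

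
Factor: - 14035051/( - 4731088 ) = 2^( - 4) *83^1*169097^1*295693^( - 1)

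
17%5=2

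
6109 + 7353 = 13462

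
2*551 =1102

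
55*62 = 3410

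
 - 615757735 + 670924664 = 55166929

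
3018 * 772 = 2329896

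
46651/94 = 46651/94 = 496.29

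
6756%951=99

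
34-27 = 7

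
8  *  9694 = 77552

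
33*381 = 12573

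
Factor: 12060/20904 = 2^( - 1) * 3^1 * 5^1*13^(  -  1) = 15/26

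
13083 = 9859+3224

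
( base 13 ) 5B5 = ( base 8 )1741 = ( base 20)29D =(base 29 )157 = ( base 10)993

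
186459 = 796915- 610456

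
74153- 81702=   -  7549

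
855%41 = 35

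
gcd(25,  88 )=1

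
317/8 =317/8 = 39.62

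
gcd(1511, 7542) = 1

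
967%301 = 64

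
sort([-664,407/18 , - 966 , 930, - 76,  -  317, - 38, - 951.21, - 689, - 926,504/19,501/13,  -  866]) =[ - 966,- 951.21 , -926, - 866, - 689, - 664, - 317,-76,-38 , 407/18, 504/19, 501/13,930]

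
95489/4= 23872 + 1/4 = 23872.25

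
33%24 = 9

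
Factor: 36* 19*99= 2^2*3^4* 11^1*19^1 = 67716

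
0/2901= 0 = 0.00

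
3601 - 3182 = 419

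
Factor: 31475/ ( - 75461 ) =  -5^2*59^ ( - 1) * 1259^1*1279^(-1 )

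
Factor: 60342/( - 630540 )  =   - 89/930 = - 2^(  -  1) * 3^( - 1 )*5^( - 1)*31^( - 1 )*89^1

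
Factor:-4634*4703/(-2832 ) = 2^( - 3)*3^( - 1)*7^1*59^( - 1)*331^1*4703^1 = 10896851/1416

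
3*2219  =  6657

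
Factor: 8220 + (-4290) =3930  =  2^1*3^1*5^1*131^1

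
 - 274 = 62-336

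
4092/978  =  4  +  30/163  =  4.18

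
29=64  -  35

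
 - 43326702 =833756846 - 877083548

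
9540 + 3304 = 12844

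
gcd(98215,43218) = 1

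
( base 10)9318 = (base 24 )g46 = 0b10010001100110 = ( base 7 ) 36111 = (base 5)244233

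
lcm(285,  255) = 4845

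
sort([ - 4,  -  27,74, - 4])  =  [ - 27, - 4, - 4, 74 ]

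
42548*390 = 16593720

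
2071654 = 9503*218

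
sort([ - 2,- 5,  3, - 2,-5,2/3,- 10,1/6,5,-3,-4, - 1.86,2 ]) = [ - 10, - 5, - 5, - 4,  -  3,  -  2 , - 2,-1.86, 1/6,2/3,2,3,  5]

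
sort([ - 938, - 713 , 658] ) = [- 938 , - 713,  658]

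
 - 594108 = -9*66012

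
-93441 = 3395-96836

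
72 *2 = 144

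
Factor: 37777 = 37^1 * 1021^1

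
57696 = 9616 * 6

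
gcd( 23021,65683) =1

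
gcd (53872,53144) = 728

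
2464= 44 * 56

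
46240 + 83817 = 130057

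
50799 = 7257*7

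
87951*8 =703608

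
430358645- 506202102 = -75843457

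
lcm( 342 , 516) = 29412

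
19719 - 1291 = 18428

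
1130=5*226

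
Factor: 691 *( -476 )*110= - 36180760 = - 2^3*5^1*7^1*11^1*17^1*691^1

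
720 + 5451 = 6171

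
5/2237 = 5/2237 = 0.00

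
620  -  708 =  - 88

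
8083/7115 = 8083/7115 = 1.14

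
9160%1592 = 1200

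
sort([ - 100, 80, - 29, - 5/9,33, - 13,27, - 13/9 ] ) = [ - 100, -29, - 13, - 13/9 ,-5/9,27, 33, 80]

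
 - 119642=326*( - 367)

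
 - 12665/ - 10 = 2533/2 = 1266.50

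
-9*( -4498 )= 40482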